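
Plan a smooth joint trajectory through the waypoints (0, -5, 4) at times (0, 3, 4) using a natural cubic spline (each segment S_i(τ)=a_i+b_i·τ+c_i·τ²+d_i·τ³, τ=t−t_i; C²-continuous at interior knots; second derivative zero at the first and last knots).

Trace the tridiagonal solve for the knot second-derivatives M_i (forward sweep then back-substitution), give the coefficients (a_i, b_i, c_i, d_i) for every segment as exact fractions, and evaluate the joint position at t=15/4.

Δ: Δ0=-5/3, Δ1=9
row 1: diag=8, rhs=64; c'=1/8, d'=8
back: M1=8
M: M0=0, M1=8, M2=0
seg 0: a=0, c=M0/2=0, d=(M1−M0)/(6·3)=4/9, b=Δ0−h0·(2M0+M1)/6=-17/3
seg 1: a=-5, c=M1/2=4, d=(M2−M1)/(6·1)=-4/3, b=Δ1−h1·(2M1+M2)/6=19/3
t_q=15/4 → seg 1, τ=3/4; S=-5+19/3·τ+4·τ²+-4/3·τ³=23/16

  seg 0: a=0 b=-17/3 c=0 d=4/9
  seg 1: a=-5 b=19/3 c=4 d=-4/3
S(15/4) = 23/16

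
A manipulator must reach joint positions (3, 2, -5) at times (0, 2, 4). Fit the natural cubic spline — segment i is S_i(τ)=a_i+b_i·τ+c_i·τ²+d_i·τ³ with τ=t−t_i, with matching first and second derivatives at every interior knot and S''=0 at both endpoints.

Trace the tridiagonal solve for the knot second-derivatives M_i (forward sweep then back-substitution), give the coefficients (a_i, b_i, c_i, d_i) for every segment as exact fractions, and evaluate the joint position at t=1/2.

  seg 0: a=3 b=1/4 c=0 d=-3/16
  seg 1: a=2 b=-2 c=-9/8 d=3/16
S(1/2) = 397/128

Δ: Δ0=-1/2, Δ1=-7/2
row 1: diag=8, rhs=-18; c'=1/4, d'=-9/4
back: M1=-9/4
M: M0=0, M1=-9/4, M2=0
seg 0: a=3, c=M0/2=0, d=(M1−M0)/(6·2)=-3/16, b=Δ0−h0·(2M0+M1)/6=1/4
seg 1: a=2, c=M1/2=-9/8, d=(M2−M1)/(6·2)=3/16, b=Δ1−h1·(2M1+M2)/6=-2
t_q=1/2 → seg 0, τ=1/2; S=3+1/4·τ+0·τ²+-3/16·τ³=397/128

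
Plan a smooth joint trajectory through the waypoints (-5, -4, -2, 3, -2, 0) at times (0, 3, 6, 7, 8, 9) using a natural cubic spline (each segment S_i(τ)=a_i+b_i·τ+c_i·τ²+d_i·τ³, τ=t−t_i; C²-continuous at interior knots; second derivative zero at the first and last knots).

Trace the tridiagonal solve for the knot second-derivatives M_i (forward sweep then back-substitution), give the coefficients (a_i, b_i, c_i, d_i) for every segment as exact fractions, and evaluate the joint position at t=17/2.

Δ: Δ0=1/3, Δ1=2/3, Δ2=5, Δ3=-5, Δ4=2
row 1: diag=12, rhs=2; c'=1/4, d'=1/6
row 2: denom=8−3·1/4=29/4; d'=(26−3·1/6)/(29/4)=102/29
row 3: denom=4−1·4/29=112/29; d'=(-60−1·102/29)/(112/29)=-921/56
row 4: denom=4−1·29/112=419/112; d'=(42−1·-921/56)/(419/112)=6546/419
back: M4=6546/419
back: M3=-921/56−29/112·6546/419=-8586/419
back: M2=102/29−4/29·-8586/419=2658/419
back: M1=1/6−1/4·2658/419=-1784/1257
M: M0=0, M1=-1784/1257, M2=2658/419, M3=-8586/419, M4=6546/419, M5=0
seg 0: a=-5, c=M0/2=0, d=(M1−M0)/(6·3)=-892/11313, b=Δ0−h0·(2M0+M1)/6=437/419
seg 1: a=-4, c=M1/2=-892/1257, d=(M2−M1)/(6·3)=4879/11313, b=Δ1−h1·(2M1+M2)/6=-455/419
seg 2: a=-2, c=M2/2=1329/419, d=(M3−M2)/(6·1)=-1874/419, b=Δ2−h2·(2M2+M3)/6=2640/419
seg 3: a=3, c=M3/2=-4293/419, d=(M4−M3)/(6·1)=2522/419, b=Δ3−h3·(2M3+M4)/6=-324/419
seg 4: a=-2, c=M4/2=3273/419, d=(M5−M4)/(6·1)=-1091/419, b=Δ4−h4·(2M4+M5)/6=-1344/419
t_q=17/2 → seg 4, τ=1/2; S=-2+-1344/419·τ+3273/419·τ²+-1091/419·τ³=-6625/3352

  seg 0: a=-5 b=437/419 c=0 d=-892/11313
  seg 1: a=-4 b=-455/419 c=-892/1257 d=4879/11313
  seg 2: a=-2 b=2640/419 c=1329/419 d=-1874/419
  seg 3: a=3 b=-324/419 c=-4293/419 d=2522/419
  seg 4: a=-2 b=-1344/419 c=3273/419 d=-1091/419
S(17/2) = -6625/3352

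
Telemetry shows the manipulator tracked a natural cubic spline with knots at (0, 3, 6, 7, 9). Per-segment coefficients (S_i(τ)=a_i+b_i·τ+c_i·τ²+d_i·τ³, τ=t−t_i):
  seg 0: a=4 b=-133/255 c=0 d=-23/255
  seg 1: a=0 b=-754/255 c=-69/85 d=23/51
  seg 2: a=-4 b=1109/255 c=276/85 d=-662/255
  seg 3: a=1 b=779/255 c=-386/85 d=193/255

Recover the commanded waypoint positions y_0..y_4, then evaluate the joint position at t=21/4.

y_0 = S_0(0) = a_0 = 4
y_1 = S_1(0) = a_1 = 0
y_2 = S_2(0) = a_2 = -4
y_3 = S_3(0) = a_3 = 1
y_4 = S_3(2) = -5
t_q=21/4 is in segment 1 (τ=9/4); S_1(τ)=-30603/5440

y_0=4 y_1=0 y_2=-4 y_3=1 y_4=-5
S(21/4) = -30603/5440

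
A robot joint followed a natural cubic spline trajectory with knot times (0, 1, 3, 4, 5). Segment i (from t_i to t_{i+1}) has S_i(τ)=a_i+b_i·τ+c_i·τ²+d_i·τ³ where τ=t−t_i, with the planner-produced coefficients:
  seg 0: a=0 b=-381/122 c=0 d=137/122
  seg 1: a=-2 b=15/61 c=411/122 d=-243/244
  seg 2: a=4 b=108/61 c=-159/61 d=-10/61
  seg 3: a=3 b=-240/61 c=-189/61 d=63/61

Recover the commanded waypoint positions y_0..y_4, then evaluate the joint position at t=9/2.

y_0 = S_0(0) = a_0 = 0
y_1 = S_1(0) = a_1 = -2
y_2 = S_2(0) = a_2 = 4
y_3 = S_3(0) = a_3 = 3
y_4 = S_3(1) = -3
t_q=9/2 is in segment 3 (τ=1/2); S_3(τ)=189/488

y_0=0 y_1=-2 y_2=4 y_3=3 y_4=-3
S(9/2) = 189/488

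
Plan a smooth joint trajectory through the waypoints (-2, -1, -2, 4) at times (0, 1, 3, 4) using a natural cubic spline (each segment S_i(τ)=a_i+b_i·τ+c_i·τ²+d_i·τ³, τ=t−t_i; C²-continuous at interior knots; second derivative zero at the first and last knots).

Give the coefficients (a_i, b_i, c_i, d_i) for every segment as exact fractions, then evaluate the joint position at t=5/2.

  seg 0: a=-2 b=27/16 c=0 d=-11/16
  seg 1: a=-1 b=-3/8 c=-33/16 d=1
  seg 2: a=-2 b=27/8 c=63/16 d=-21/16
S(5/2) = -181/64

Δ: Δ0=1, Δ1=-1/2, Δ2=6
row 1: diag=6, rhs=-9; c'=1/3, d'=-3/2
row 2: denom=6−2·1/3=16/3; d'=(39−2·-3/2)/(16/3)=63/8
back: M2=63/8
back: M1=-3/2−1/3·63/8=-33/8
M: M0=0, M1=-33/8, M2=63/8, M3=0
seg 0: a=-2, c=M0/2=0, d=(M1−M0)/(6·1)=-11/16, b=Δ0−h0·(2M0+M1)/6=27/16
seg 1: a=-1, c=M1/2=-33/16, d=(M2−M1)/(6·2)=1, b=Δ1−h1·(2M1+M2)/6=-3/8
seg 2: a=-2, c=M2/2=63/16, d=(M3−M2)/(6·1)=-21/16, b=Δ2−h2·(2M2+M3)/6=27/8
t_q=5/2 → seg 1, τ=3/2; S=-1+-3/8·τ+-33/16·τ²+1·τ³=-181/64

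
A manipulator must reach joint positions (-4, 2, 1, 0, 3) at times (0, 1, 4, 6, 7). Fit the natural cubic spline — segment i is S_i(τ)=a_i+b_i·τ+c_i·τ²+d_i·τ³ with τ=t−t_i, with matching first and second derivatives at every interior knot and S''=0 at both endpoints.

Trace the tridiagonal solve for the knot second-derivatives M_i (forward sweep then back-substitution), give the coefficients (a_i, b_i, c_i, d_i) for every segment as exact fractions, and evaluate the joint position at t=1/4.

Δ: Δ0=6, Δ1=-1/3, Δ2=-1/2, Δ3=3
row 1: diag=8, rhs=-38; c'=3/8, d'=-19/4
row 2: denom=10−3·3/8=71/8; d'=(-1−3·-19/4)/(71/8)=106/71
row 3: denom=6−2·16/71=394/71; d'=(21−2·106/71)/(394/71)=1279/394
back: M3=1279/394
back: M2=106/71−16/71·1279/394=150/197
back: M1=-19/4−3/8·150/197=-992/197
M: M0=0, M1=-992/197, M2=150/197, M3=1279/394, M4=0
seg 0: a=-4, c=M0/2=0, d=(M1−M0)/(6·1)=-496/591, b=Δ0−h0·(2M0+M1)/6=4042/591
seg 1: a=2, c=M1/2=-496/197, d=(M2−M1)/(6·3)=571/1773, b=Δ1−h1·(2M1+M2)/6=2554/591
seg 2: a=1, c=M2/2=75/197, d=(M3−M2)/(6·2)=979/4728, b=Δ2−h2·(2M2+M3)/6=-1235/591
seg 3: a=0, c=M3/2=1279/788, d=(M4−M3)/(6·1)=-1279/2364, b=Δ3−h3·(2M3+M4)/6=2267/1182
t_q=1/4 → seg 0, τ=1/4; S=-4+4042/591·τ+0·τ²+-496/591·τ³=-1815/788

  seg 0: a=-4 b=4042/591 c=0 d=-496/591
  seg 1: a=2 b=2554/591 c=-496/197 d=571/1773
  seg 2: a=1 b=-1235/591 c=75/197 d=979/4728
  seg 3: a=0 b=2267/1182 c=1279/788 d=-1279/2364
S(1/4) = -1815/788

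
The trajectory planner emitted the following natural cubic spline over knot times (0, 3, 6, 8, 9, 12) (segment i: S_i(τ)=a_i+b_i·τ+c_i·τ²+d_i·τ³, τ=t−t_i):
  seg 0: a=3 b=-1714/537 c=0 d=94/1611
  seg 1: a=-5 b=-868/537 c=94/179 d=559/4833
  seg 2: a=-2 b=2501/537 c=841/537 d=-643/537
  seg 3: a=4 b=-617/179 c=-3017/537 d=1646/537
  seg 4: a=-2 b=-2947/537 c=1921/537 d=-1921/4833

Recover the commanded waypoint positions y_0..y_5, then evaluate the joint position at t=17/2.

y_0=3 y_1=-5 y_2=-2 y_3=4 y_4=-2 y_5=3
S(17/2) = 674/537

y_0 = S_0(0) = a_0 = 3
y_1 = S_1(0) = a_1 = -5
y_2 = S_2(0) = a_2 = -2
y_3 = S_3(0) = a_3 = 4
y_4 = S_4(0) = a_4 = -2
y_5 = S_4(3) = 3
t_q=17/2 is in segment 3 (τ=1/2); S_3(τ)=674/537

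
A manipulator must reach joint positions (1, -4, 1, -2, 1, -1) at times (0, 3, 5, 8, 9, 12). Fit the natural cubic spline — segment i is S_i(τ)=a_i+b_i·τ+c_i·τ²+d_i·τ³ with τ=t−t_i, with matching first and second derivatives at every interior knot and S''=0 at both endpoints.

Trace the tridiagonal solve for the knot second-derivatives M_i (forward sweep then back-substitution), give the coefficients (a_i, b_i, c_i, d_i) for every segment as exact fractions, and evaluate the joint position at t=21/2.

  seg 0: a=1 b=-495/148 c=0 d=745/3996
  seg 1: a=-4 b=125/74 c=745/444 d=-565/888
  seg 2: a=1 b=85/111 c=-475/222 d=1033/1998
  seg 3: a=-2 b=419/222 c=93/37 d=-311/222
  seg 4: a=1 b=301/111 c=-125/74 d=125/666
S(21/2) = 1125/592

Δ: Δ0=-5/3, Δ1=5/2, Δ2=-1, Δ3=3, Δ4=-2/3
row 1: diag=10, rhs=25; c'=1/5, d'=5/2
row 2: denom=10−2·1/5=48/5; d'=(-21−2·5/2)/(48/5)=-65/24
row 3: denom=8−3·5/16=113/16; d'=(24−3·-65/24)/(113/16)=514/113
row 4: denom=8−1·16/113=888/113; d'=(-22−1·514/113)/(888/113)=-125/37
back: M4=-125/37
back: M3=514/113−16/113·-125/37=186/37
back: M2=-65/24−5/16·186/37=-475/111
back: M1=5/2−1/5·-475/111=745/222
M: M0=0, M1=745/222, M2=-475/111, M3=186/37, M4=-125/37, M5=0
seg 0: a=1, c=M0/2=0, d=(M1−M0)/(6·3)=745/3996, b=Δ0−h0·(2M0+M1)/6=-495/148
seg 1: a=-4, c=M1/2=745/444, d=(M2−M1)/(6·2)=-565/888, b=Δ1−h1·(2M1+M2)/6=125/74
seg 2: a=1, c=M2/2=-475/222, d=(M3−M2)/(6·3)=1033/1998, b=Δ2−h2·(2M2+M3)/6=85/111
seg 3: a=-2, c=M3/2=93/37, d=(M4−M3)/(6·1)=-311/222, b=Δ3−h3·(2M3+M4)/6=419/222
seg 4: a=1, c=M4/2=-125/74, d=(M5−M4)/(6·3)=125/666, b=Δ4−h4·(2M4+M5)/6=301/111
t_q=21/2 → seg 4, τ=3/2; S=1+301/111·τ+-125/74·τ²+125/666·τ³=1125/592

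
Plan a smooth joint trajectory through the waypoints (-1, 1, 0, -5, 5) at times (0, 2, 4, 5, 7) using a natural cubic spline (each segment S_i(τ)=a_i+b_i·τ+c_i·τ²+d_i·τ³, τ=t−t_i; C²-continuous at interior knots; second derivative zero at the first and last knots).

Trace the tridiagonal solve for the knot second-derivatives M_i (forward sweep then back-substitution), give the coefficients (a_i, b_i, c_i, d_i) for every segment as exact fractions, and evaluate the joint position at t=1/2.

Δ: Δ0=1, Δ1=-1/2, Δ2=-5, Δ3=5
row 1: diag=8, rhs=-9; c'=1/4, d'=-9/8
row 2: denom=6−2·1/4=11/2; d'=(-27−2·-9/8)/(11/2)=-9/2
row 3: denom=6−1·2/11=64/11; d'=(60−1·-9/2)/(64/11)=1419/128
back: M3=1419/128
back: M2=-9/2−2/11·1419/128=-417/64
back: M1=-9/8−1/4·-417/64=129/256
M: M0=0, M1=129/256, M2=-417/64, M3=1419/128, M4=0
seg 0: a=-1, c=M0/2=0, d=(M1−M0)/(6·2)=43/1024, b=Δ0−h0·(2M0+M1)/6=213/256
seg 1: a=1, c=M1/2=129/512, d=(M2−M1)/(6·2)=-599/1024, b=Δ1−h1·(2M1+M2)/6=171/128
seg 2: a=0, c=M2/2=-417/128, d=(M3−M2)/(6·1)=751/256, b=Δ2−h2·(2M2+M3)/6=-1197/256
seg 3: a=-5, c=M3/2=1419/256, d=(M4−M3)/(6·2)=-473/512, b=Δ3−h3·(2M3+M4)/6=-153/64
t_q=1/2 → seg 0, τ=1/2; S=-1+213/256·τ+0·τ²+43/1024·τ³=-4741/8192

  seg 0: a=-1 b=213/256 c=0 d=43/1024
  seg 1: a=1 b=171/128 c=129/512 d=-599/1024
  seg 2: a=0 b=-1197/256 c=-417/128 d=751/256
  seg 3: a=-5 b=-153/64 c=1419/256 d=-473/512
S(1/2) = -4741/8192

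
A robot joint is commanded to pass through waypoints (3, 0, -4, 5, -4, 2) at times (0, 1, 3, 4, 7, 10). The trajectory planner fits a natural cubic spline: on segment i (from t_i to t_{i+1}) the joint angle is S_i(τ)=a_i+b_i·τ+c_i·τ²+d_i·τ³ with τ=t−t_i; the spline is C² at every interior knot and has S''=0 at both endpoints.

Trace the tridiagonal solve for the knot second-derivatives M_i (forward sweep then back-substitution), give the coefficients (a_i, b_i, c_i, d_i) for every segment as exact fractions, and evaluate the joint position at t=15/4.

Δ: Δ0=-3, Δ1=-2, Δ2=9, Δ3=-3, Δ4=2
row 1: diag=6, rhs=6; c'=1/3, d'=1
row 2: denom=6−2·1/3=16/3; d'=(66−2·1)/(16/3)=12
row 3: denom=8−1·3/16=125/16; d'=(-72−1·12)/(125/16)=-1344/125
row 4: denom=12−3·48/125=1356/125; d'=(30−3·-1344/125)/(1356/125)=1297/226
back: M4=1297/226
back: M3=-1344/125−48/125·1297/226=-1464/113
back: M2=12−3/16·-1464/113=3261/226
back: M1=1−1/3·3261/226=-861/226
M: M0=0, M1=-861/226, M2=3261/226, M3=-1464/113, M4=1297/226, M5=0
seg 0: a=3, c=M0/2=0, d=(M1−M0)/(6·1)=-287/452, b=Δ0−h0·(2M0+M1)/6=-1069/452
seg 1: a=0, c=M1/2=-861/452, d=(M2−M1)/(6·2)=687/452, b=Δ1−h1·(2M1+M2)/6=-965/226
seg 2: a=-4, c=M2/2=3261/452, d=(M3−M2)/(6·1)=-2063/452, b=Δ2−h2·(2M2+M3)/6=1435/226
seg 3: a=5, c=M3/2=-732/113, d=(M4−M3)/(6·3)=4225/4068, b=Δ3−h3·(2M3+M4)/6=3203/452
seg 4: a=-4, c=M4/2=1297/452, d=(M5−M4)/(6·3)=-1297/4068, b=Δ4−h4·(2M4+M5)/6=-845/226
t_q=15/4 → seg 2, τ=3/4; S=-4+1435/226·τ+3261/452·τ²+-2063/452·τ³=83743/28928

  seg 0: a=3 b=-1069/452 c=0 d=-287/452
  seg 1: a=0 b=-965/226 c=-861/452 d=687/452
  seg 2: a=-4 b=1435/226 c=3261/452 d=-2063/452
  seg 3: a=5 b=3203/452 c=-732/113 d=4225/4068
  seg 4: a=-4 b=-845/226 c=1297/452 d=-1297/4068
S(15/4) = 83743/28928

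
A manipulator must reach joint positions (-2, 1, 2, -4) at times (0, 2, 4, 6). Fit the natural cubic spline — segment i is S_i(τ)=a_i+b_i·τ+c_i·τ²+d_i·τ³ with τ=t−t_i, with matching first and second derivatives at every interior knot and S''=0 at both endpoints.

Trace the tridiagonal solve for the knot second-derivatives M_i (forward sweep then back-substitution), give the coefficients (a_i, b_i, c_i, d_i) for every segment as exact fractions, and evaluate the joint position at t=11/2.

  seg 0: a=-2 b=23/15 c=0 d=-1/120
  seg 1: a=1 b=43/30 c=-1/20 d=-5/24
  seg 2: a=2 b=-19/15 c=-13/10 d=13/60
S(11/2) = -67/32

Δ: Δ0=3/2, Δ1=1/2, Δ2=-3
row 1: diag=8, rhs=-6; c'=1/4, d'=-3/4
row 2: denom=8−2·1/4=15/2; d'=(-21−2·-3/4)/(15/2)=-13/5
back: M2=-13/5
back: M1=-3/4−1/4·-13/5=-1/10
M: M0=0, M1=-1/10, M2=-13/5, M3=0
seg 0: a=-2, c=M0/2=0, d=(M1−M0)/(6·2)=-1/120, b=Δ0−h0·(2M0+M1)/6=23/15
seg 1: a=1, c=M1/2=-1/20, d=(M2−M1)/(6·2)=-5/24, b=Δ1−h1·(2M1+M2)/6=43/30
seg 2: a=2, c=M2/2=-13/10, d=(M3−M2)/(6·2)=13/60, b=Δ2−h2·(2M2+M3)/6=-19/15
t_q=11/2 → seg 2, τ=3/2; S=2+-19/15·τ+-13/10·τ²+13/60·τ³=-67/32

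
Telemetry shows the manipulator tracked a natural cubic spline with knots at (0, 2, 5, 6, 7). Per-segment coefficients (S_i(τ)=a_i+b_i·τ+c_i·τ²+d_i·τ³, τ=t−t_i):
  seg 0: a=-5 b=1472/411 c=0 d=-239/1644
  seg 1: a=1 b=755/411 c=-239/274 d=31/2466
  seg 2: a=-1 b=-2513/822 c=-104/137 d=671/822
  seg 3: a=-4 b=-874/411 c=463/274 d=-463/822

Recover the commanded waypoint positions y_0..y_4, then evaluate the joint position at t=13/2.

y_0 = S_0(0) = a_0 = -5
y_1 = S_1(0) = a_1 = 1
y_2 = S_2(0) = a_2 = -1
y_3 = S_3(0) = a_3 = -4
y_4 = S_3(1) = -5
t_q=13/2 is in segment 3 (τ=1/2); S_3(τ)=-10327/2192

y_0=-5 y_1=1 y_2=-1 y_3=-4 y_4=-5
S(13/2) = -10327/2192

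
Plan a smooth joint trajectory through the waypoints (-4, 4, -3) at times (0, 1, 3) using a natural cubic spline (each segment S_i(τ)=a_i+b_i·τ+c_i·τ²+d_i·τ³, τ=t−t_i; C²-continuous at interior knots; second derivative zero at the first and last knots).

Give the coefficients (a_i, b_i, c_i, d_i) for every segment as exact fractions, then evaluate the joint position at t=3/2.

  seg 0: a=-4 b=119/12 c=0 d=-23/12
  seg 1: a=4 b=25/6 c=-23/4 d=23/24
S(3/2) = 305/64

Δ: Δ0=8, Δ1=-7/2
row 1: diag=6, rhs=-69; c'=1/3, d'=-23/2
back: M1=-23/2
M: M0=0, M1=-23/2, M2=0
seg 0: a=-4, c=M0/2=0, d=(M1−M0)/(6·1)=-23/12, b=Δ0−h0·(2M0+M1)/6=119/12
seg 1: a=4, c=M1/2=-23/4, d=(M2−M1)/(6·2)=23/24, b=Δ1−h1·(2M1+M2)/6=25/6
t_q=3/2 → seg 1, τ=1/2; S=4+25/6·τ+-23/4·τ²+23/24·τ³=305/64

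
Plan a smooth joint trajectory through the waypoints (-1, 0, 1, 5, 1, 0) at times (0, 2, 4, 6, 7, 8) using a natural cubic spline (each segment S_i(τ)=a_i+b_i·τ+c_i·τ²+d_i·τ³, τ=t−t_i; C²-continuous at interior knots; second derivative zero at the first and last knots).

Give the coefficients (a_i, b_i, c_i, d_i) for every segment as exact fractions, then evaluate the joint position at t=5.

Δ: Δ0=1/2, Δ1=1/2, Δ2=2, Δ3=-4, Δ4=-1
row 1: diag=8, rhs=0; c'=1/4, d'=0
row 2: denom=8−2·1/4=15/2; d'=(9−2·0)/(15/2)=6/5
row 3: denom=6−2·4/15=82/15; d'=(-36−2·6/5)/(82/15)=-288/41
row 4: denom=4−1·15/82=313/82; d'=(18−1·-288/41)/(313/82)=2052/313
back: M4=2052/313
back: M3=-288/41−15/82·2052/313=-2574/313
back: M2=6/5−4/15·-2574/313=1062/313
back: M1=0−1/4·1062/313=-531/626
M: M0=0, M1=-531/626, M2=1062/313, M3=-2574/313, M4=2052/313, M5=0
seg 0: a=-1, c=M0/2=0, d=(M1−M0)/(6·2)=-177/2504, b=Δ0−h0·(2M0+M1)/6=245/313
seg 1: a=0, c=M1/2=-531/1252, d=(M2−M1)/(6·2)=885/2504, b=Δ1−h1·(2M1+M2)/6=-41/626
seg 2: a=1, c=M2/2=531/313, d=(M3−M2)/(6·2)=-303/313, b=Δ2−h2·(2M2+M3)/6=776/313
seg 3: a=5, c=M3/2=-1287/313, d=(M4−M3)/(6·1)=771/313, b=Δ3−h3·(2M3+M4)/6=-736/313
seg 4: a=1, c=M4/2=1026/313, d=(M5−M4)/(6·1)=-342/313, b=Δ4−h4·(2M4+M5)/6=-997/313
t_q=5 → seg 2, τ=1; S=1+776/313·τ+531/313·τ²+-303/313·τ³=1317/313

  seg 0: a=-1 b=245/313 c=0 d=-177/2504
  seg 1: a=0 b=-41/626 c=-531/1252 d=885/2504
  seg 2: a=1 b=776/313 c=531/313 d=-303/313
  seg 3: a=5 b=-736/313 c=-1287/313 d=771/313
  seg 4: a=1 b=-997/313 c=1026/313 d=-342/313
S(5) = 1317/313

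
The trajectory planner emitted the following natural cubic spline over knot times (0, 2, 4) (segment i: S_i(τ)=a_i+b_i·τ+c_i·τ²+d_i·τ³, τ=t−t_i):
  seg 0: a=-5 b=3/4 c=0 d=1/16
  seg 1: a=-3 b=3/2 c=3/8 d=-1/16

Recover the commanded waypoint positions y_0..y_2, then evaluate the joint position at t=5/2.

y_0=-5 y_1=-3 y_2=1
S(5/2) = -277/128

y_0 = S_0(0) = a_0 = -5
y_1 = S_1(0) = a_1 = -3
y_2 = S_1(2) = 1
t_q=5/2 is in segment 1 (τ=1/2); S_1(τ)=-277/128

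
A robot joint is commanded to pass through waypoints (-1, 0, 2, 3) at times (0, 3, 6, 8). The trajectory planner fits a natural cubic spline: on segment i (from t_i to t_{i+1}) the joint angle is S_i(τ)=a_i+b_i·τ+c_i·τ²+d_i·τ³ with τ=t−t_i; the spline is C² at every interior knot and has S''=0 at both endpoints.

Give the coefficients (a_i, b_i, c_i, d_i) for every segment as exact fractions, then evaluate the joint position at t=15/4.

Δ: Δ0=1/3, Δ1=2/3, Δ2=1/2
row 1: diag=12, rhs=2; c'=1/4, d'=1/6
row 2: denom=10−3·1/4=37/4; d'=(-1−3·1/6)/(37/4)=-6/37
back: M2=-6/37
back: M1=1/6−1/4·-6/37=23/111
M: M0=0, M1=23/111, M2=-6/37, M3=0
seg 0: a=-1, c=M0/2=0, d=(M1−M0)/(6·3)=23/1998, b=Δ0−h0·(2M0+M1)/6=17/74
seg 1: a=0, c=M1/2=23/222, d=(M2−M1)/(6·3)=-41/1998, b=Δ1−h1·(2M1+M2)/6=20/37
seg 2: a=2, c=M2/2=-3/37, d=(M3−M2)/(6·2)=1/74, b=Δ2−h2·(2M2+M3)/6=45/74
t_q=15/4 → seg 1, τ=3/4; S=0+20/37·τ+23/222·τ²+-41/1998·τ³=2155/4736

  seg 0: a=-1 b=17/74 c=0 d=23/1998
  seg 1: a=0 b=20/37 c=23/222 d=-41/1998
  seg 2: a=2 b=45/74 c=-3/37 d=1/74
S(15/4) = 2155/4736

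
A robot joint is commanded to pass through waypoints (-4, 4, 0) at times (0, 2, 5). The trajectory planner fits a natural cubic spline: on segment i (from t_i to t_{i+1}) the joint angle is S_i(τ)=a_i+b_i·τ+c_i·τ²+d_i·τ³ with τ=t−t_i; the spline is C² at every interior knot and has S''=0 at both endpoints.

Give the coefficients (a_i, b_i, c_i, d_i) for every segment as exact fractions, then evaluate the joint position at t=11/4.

  seg 0: a=-4 b=76/15 c=0 d=-4/15
  seg 1: a=4 b=28/15 c=-8/5 d=8/45
S(11/4) = 183/40

Δ: Δ0=4, Δ1=-4/3
row 1: diag=10, rhs=-32; c'=3/10, d'=-16/5
back: M1=-16/5
M: M0=0, M1=-16/5, M2=0
seg 0: a=-4, c=M0/2=0, d=(M1−M0)/(6·2)=-4/15, b=Δ0−h0·(2M0+M1)/6=76/15
seg 1: a=4, c=M1/2=-8/5, d=(M2−M1)/(6·3)=8/45, b=Δ1−h1·(2M1+M2)/6=28/15
t_q=11/4 → seg 1, τ=3/4; S=4+28/15·τ+-8/5·τ²+8/45·τ³=183/40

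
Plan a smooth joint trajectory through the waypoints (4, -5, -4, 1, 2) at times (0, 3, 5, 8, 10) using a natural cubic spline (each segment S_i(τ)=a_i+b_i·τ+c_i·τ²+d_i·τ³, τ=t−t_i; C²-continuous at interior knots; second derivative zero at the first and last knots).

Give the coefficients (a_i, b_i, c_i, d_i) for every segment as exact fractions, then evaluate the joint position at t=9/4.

  seg 0: a=4 b=-6949/1740 c=0 d=1729/15660
  seg 1: a=-5 b=-881/870 c=1729/1740 d=-413/3480
  seg 2: a=-4 b=223/145 c=49/174 d=-623/7830
  seg 3: a=1 b=313/290 c=-63/145 d=21/290
S(9/4) = -138389/37120

Δ: Δ0=-3, Δ1=1/2, Δ2=5/3, Δ3=1/2
row 1: diag=10, rhs=21; c'=1/5, d'=21/10
row 2: denom=10−2·1/5=48/5; d'=(7−2·21/10)/(48/5)=7/24
row 3: denom=10−3·5/16=145/16; d'=(-7−3·7/24)/(145/16)=-126/145
back: M3=-126/145
back: M2=7/24−5/16·-126/145=49/87
back: M1=21/10−1/5·49/87=1729/870
M: M0=0, M1=1729/870, M2=49/87, M3=-126/145, M4=0
seg 0: a=4, c=M0/2=0, d=(M1−M0)/(6·3)=1729/15660, b=Δ0−h0·(2M0+M1)/6=-6949/1740
seg 1: a=-5, c=M1/2=1729/1740, d=(M2−M1)/(6·2)=-413/3480, b=Δ1−h1·(2M1+M2)/6=-881/870
seg 2: a=-4, c=M2/2=49/174, d=(M3−M2)/(6·3)=-623/7830, b=Δ2−h2·(2M2+M3)/6=223/145
seg 3: a=1, c=M3/2=-63/145, d=(M4−M3)/(6·2)=21/290, b=Δ3−h3·(2M3+M4)/6=313/290
t_q=9/4 → seg 0, τ=9/4; S=4+-6949/1740·τ+0·τ²+1729/15660·τ³=-138389/37120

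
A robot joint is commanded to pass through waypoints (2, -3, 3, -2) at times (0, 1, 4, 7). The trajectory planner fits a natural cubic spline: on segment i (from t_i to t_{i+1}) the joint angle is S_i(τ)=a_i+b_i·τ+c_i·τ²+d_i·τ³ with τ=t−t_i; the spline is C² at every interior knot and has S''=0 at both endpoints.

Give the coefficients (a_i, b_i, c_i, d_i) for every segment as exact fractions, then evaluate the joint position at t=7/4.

  seg 0: a=2 b=-530/87 c=0 d=95/87
  seg 1: a=-3 b=-245/87 c=95/29 d=-436/783
  seg 2: a=3 b=157/87 c=-151/87 d=151/783
S(7/4) = -813/232

Δ: Δ0=-5, Δ1=2, Δ2=-5/3
row 1: diag=8, rhs=42; c'=3/8, d'=21/4
row 2: denom=12−3·3/8=87/8; d'=(-22−3·21/4)/(87/8)=-302/87
back: M2=-302/87
back: M1=21/4−3/8·-302/87=190/29
M: M0=0, M1=190/29, M2=-302/87, M3=0
seg 0: a=2, c=M0/2=0, d=(M1−M0)/(6·1)=95/87, b=Δ0−h0·(2M0+M1)/6=-530/87
seg 1: a=-3, c=M1/2=95/29, d=(M2−M1)/(6·3)=-436/783, b=Δ1−h1·(2M1+M2)/6=-245/87
seg 2: a=3, c=M2/2=-151/87, d=(M3−M2)/(6·3)=151/783, b=Δ2−h2·(2M2+M3)/6=157/87
t_q=7/4 → seg 1, τ=3/4; S=-3+-245/87·τ+95/29·τ²+-436/783·τ³=-813/232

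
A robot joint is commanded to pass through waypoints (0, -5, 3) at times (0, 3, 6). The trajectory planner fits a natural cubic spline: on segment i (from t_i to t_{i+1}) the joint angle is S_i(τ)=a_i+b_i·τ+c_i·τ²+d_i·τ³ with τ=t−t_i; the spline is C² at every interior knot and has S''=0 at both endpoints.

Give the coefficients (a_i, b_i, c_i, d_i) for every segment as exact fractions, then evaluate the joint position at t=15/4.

  seg 0: a=0 b=-11/4 c=0 d=13/108
  seg 1: a=-5 b=1/2 c=13/12 d=-13/108
S(15/4) = -1041/256

Δ: Δ0=-5/3, Δ1=8/3
row 1: diag=12, rhs=26; c'=1/4, d'=13/6
back: M1=13/6
M: M0=0, M1=13/6, M2=0
seg 0: a=0, c=M0/2=0, d=(M1−M0)/(6·3)=13/108, b=Δ0−h0·(2M0+M1)/6=-11/4
seg 1: a=-5, c=M1/2=13/12, d=(M2−M1)/(6·3)=-13/108, b=Δ1−h1·(2M1+M2)/6=1/2
t_q=15/4 → seg 1, τ=3/4; S=-5+1/2·τ+13/12·τ²+-13/108·τ³=-1041/256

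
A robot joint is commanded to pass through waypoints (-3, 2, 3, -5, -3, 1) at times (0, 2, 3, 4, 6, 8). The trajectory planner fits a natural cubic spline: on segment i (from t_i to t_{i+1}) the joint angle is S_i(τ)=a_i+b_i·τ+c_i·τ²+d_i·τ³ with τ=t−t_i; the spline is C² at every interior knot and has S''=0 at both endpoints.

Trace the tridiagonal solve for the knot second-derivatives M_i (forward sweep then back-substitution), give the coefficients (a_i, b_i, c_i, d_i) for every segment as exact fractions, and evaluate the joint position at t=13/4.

  seg 0: a=-3 b=991/482 c=0 d=107/964
  seg 1: a=2 b=1633/482 c=321/482 d=-736/241
  seg 2: a=3 b=-2141/482 c=-4095/482 d=1190/241
  seg 3: a=-5 b=-3191/482 c=3045/482 d=-2417/1928
  seg 4: a=-3 b=869/241 c=-1161/964 d=387/1928
S(13/4) = 346/241

Δ: Δ0=5/2, Δ1=1, Δ2=-8, Δ3=1, Δ4=2
row 1: diag=6, rhs=-9; c'=1/6, d'=-3/2
row 2: denom=4−1·1/6=23/6; d'=(-54−1·-3/2)/(23/6)=-315/23
row 3: denom=6−1·6/23=132/23; d'=(54−1·-315/23)/(132/23)=519/44
row 4: denom=8−2·23/66=241/33; d'=(6−2·519/44)/(241/33)=-1161/482
back: M4=-1161/482
back: M3=519/44−23/66·-1161/482=3045/241
back: M2=-315/23−6/23·3045/241=-4095/241
back: M1=-3/2−1/6·-4095/241=321/241
M: M0=0, M1=321/241, M2=-4095/241, M3=3045/241, M4=-1161/482, M5=0
seg 0: a=-3, c=M0/2=0, d=(M1−M0)/(6·2)=107/964, b=Δ0−h0·(2M0+M1)/6=991/482
seg 1: a=2, c=M1/2=321/482, d=(M2−M1)/(6·1)=-736/241, b=Δ1−h1·(2M1+M2)/6=1633/482
seg 2: a=3, c=M2/2=-4095/482, d=(M3−M2)/(6·1)=1190/241, b=Δ2−h2·(2M2+M3)/6=-2141/482
seg 3: a=-5, c=M3/2=3045/482, d=(M4−M3)/(6·2)=-2417/1928, b=Δ3−h3·(2M3+M4)/6=-3191/482
seg 4: a=-3, c=M4/2=-1161/964, d=(M5−M4)/(6·2)=387/1928, b=Δ4−h4·(2M4+M5)/6=869/241
t_q=13/4 → seg 2, τ=1/4; S=3+-2141/482·τ+-4095/482·τ²+1190/241·τ³=346/241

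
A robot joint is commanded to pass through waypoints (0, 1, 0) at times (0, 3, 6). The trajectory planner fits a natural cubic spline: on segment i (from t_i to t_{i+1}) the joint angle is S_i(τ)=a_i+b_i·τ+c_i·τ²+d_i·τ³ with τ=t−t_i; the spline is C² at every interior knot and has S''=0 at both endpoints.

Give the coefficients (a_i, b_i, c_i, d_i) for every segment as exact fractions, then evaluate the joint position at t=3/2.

  seg 0: a=0 b=1/2 c=0 d=-1/54
  seg 1: a=1 b=0 c=-1/6 d=1/54
S(3/2) = 11/16

Δ: Δ0=1/3, Δ1=-1/3
row 1: diag=12, rhs=-4; c'=1/4, d'=-1/3
back: M1=-1/3
M: M0=0, M1=-1/3, M2=0
seg 0: a=0, c=M0/2=0, d=(M1−M0)/(6·3)=-1/54, b=Δ0−h0·(2M0+M1)/6=1/2
seg 1: a=1, c=M1/2=-1/6, d=(M2−M1)/(6·3)=1/54, b=Δ1−h1·(2M1+M2)/6=0
t_q=3/2 → seg 0, τ=3/2; S=0+1/2·τ+0·τ²+-1/54·τ³=11/16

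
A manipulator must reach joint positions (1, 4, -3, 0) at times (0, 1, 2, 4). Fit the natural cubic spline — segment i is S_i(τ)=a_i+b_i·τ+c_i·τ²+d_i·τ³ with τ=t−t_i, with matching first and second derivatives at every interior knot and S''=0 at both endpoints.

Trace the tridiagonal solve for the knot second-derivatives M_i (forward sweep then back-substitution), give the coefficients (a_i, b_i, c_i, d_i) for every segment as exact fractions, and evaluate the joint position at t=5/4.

Δ: Δ0=3, Δ1=-7, Δ2=3/2
row 1: diag=4, rhs=-60; c'=1/4, d'=-15
row 2: denom=6−1·1/4=23/4; d'=(51−1·-15)/(23/4)=264/23
back: M2=264/23
back: M1=-15−1/4·264/23=-411/23
M: M0=0, M1=-411/23, M2=264/23, M3=0
seg 0: a=1, c=M0/2=0, d=(M1−M0)/(6·1)=-137/46, b=Δ0−h0·(2M0+M1)/6=275/46
seg 1: a=4, c=M1/2=-411/46, d=(M2−M1)/(6·1)=225/46, b=Δ1−h1·(2M1+M2)/6=-68/23
seg 2: a=-3, c=M2/2=132/23, d=(M3−M2)/(6·2)=-22/23, b=Δ2−h2·(2M2+M3)/6=-283/46
t_q=5/4 → seg 1, τ=1/4; S=4+-68/23·τ+-411/46·τ²+225/46·τ³=8181/2944

  seg 0: a=1 b=275/46 c=0 d=-137/46
  seg 1: a=4 b=-68/23 c=-411/46 d=225/46
  seg 2: a=-3 b=-283/46 c=132/23 d=-22/23
S(5/4) = 8181/2944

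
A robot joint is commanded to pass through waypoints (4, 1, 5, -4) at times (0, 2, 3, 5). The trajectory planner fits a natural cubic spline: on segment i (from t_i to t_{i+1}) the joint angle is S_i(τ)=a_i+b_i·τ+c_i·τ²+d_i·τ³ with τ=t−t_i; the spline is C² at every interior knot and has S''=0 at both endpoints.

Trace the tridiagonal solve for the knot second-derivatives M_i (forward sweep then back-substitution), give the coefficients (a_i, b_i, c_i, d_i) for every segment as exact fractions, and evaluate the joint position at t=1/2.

  seg 0: a=4 b=-271/70 c=0 d=83/140
  seg 1: a=1 b=227/70 c=249/70 d=-14/5
  seg 2: a=5 b=137/70 c=-339/70 d=113/140
S(1/2) = 479/224

Δ: Δ0=-3/2, Δ1=4, Δ2=-9/2
row 1: diag=6, rhs=33; c'=1/6, d'=11/2
row 2: denom=6−1·1/6=35/6; d'=(-51−1·11/2)/(35/6)=-339/35
back: M2=-339/35
back: M1=11/2−1/6·-339/35=249/35
M: M0=0, M1=249/35, M2=-339/35, M3=0
seg 0: a=4, c=M0/2=0, d=(M1−M0)/(6·2)=83/140, b=Δ0−h0·(2M0+M1)/6=-271/70
seg 1: a=1, c=M1/2=249/70, d=(M2−M1)/(6·1)=-14/5, b=Δ1−h1·(2M1+M2)/6=227/70
seg 2: a=5, c=M2/2=-339/70, d=(M3−M2)/(6·2)=113/140, b=Δ2−h2·(2M2+M3)/6=137/70
t_q=1/2 → seg 0, τ=1/2; S=4+-271/70·τ+0·τ²+83/140·τ³=479/224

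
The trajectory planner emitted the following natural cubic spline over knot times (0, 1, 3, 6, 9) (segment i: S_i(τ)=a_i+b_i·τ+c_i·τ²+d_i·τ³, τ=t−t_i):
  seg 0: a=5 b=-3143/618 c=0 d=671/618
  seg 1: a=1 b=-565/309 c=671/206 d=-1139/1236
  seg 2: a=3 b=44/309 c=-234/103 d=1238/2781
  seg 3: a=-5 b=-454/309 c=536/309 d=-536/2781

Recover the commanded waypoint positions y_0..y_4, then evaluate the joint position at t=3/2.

y_0=5 y_1=1 y_2=3 y_3=-5 y_4=1
S(3/2) = 2587/3296

y_0 = S_0(0) = a_0 = 5
y_1 = S_1(0) = a_1 = 1
y_2 = S_2(0) = a_2 = 3
y_3 = S_3(0) = a_3 = -5
y_4 = S_3(3) = 1
t_q=3/2 is in segment 1 (τ=1/2); S_1(τ)=2587/3296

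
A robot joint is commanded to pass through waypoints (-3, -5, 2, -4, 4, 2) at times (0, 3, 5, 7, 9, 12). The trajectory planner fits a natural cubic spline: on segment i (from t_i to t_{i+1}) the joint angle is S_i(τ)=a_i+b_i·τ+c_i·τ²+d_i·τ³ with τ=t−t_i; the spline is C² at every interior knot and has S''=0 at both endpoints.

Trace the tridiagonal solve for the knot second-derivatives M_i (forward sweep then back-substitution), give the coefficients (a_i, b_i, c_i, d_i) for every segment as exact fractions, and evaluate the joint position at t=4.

  seg 0: a=-3 b=-1825/672 c=0 d=51/224
  seg 1: a=-5 b=1153/336 c=459/224 d=-677/672
  seg 2: a=2 b=-155/336 c=-895/224 d=229/168
  seg 3: a=-4 b=-29/336 c=937/224 d=-719/672
  seg 4: a=4 b=1279/336 c=-501/224 d=167/672
S(4) = -59/112

Δ: Δ0=-2/3, Δ1=7/2, Δ2=-3, Δ3=4, Δ4=-2/3
row 1: diag=10, rhs=25; c'=1/5, d'=5/2
row 2: denom=8−2·1/5=38/5; d'=(-39−2·5/2)/(38/5)=-110/19
row 3: denom=8−2·5/19=142/19; d'=(42−2·-110/19)/(142/19)=509/71
row 4: denom=10−2·19/71=672/71; d'=(-28−2·509/71)/(672/71)=-501/112
back: M4=-501/112
back: M3=509/71−19/71·-501/112=937/112
back: M2=-110/19−5/19·937/112=-895/112
back: M1=5/2−1/5·-895/112=459/112
M: M0=0, M1=459/112, M2=-895/112, M3=937/112, M4=-501/112, M5=0
seg 0: a=-3, c=M0/2=0, d=(M1−M0)/(6·3)=51/224, b=Δ0−h0·(2M0+M1)/6=-1825/672
seg 1: a=-5, c=M1/2=459/224, d=(M2−M1)/(6·2)=-677/672, b=Δ1−h1·(2M1+M2)/6=1153/336
seg 2: a=2, c=M2/2=-895/224, d=(M3−M2)/(6·2)=229/168, b=Δ2−h2·(2M2+M3)/6=-155/336
seg 3: a=-4, c=M3/2=937/224, d=(M4−M3)/(6·2)=-719/672, b=Δ3−h3·(2M3+M4)/6=-29/336
seg 4: a=4, c=M4/2=-501/224, d=(M5−M4)/(6·3)=167/672, b=Δ4−h4·(2M4+M5)/6=1279/336
t_q=4 → seg 1, τ=1; S=-5+1153/336·τ+459/224·τ²+-677/672·τ³=-59/112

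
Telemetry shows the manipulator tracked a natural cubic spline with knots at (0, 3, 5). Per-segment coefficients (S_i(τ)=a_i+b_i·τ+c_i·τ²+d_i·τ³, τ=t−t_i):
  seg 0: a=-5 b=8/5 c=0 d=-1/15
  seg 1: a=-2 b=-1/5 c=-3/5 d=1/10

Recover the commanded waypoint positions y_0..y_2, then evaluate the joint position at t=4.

y_0 = S_0(0) = a_0 = -5
y_1 = S_1(0) = a_1 = -2
y_2 = S_1(2) = -4
t_q=4 is in segment 1 (τ=1); S_1(τ)=-27/10

y_0=-5 y_1=-2 y_2=-4
S(4) = -27/10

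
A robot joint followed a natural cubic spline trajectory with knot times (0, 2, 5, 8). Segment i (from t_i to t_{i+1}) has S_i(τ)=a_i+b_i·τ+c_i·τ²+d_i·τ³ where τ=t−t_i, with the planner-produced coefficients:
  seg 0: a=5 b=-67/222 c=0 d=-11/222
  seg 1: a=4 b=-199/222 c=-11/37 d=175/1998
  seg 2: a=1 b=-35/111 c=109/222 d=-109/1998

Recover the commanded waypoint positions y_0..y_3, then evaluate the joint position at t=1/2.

y_0 = S_0(0) = a_0 = 5
y_1 = S_1(0) = a_1 = 4
y_2 = S_2(0) = a_2 = 1
y_3 = S_2(3) = 3
t_q=1/2 is in segment 0 (τ=1/2); S_0(τ)=2867/592

y_0=5 y_1=4 y_2=1 y_3=3
S(1/2) = 2867/592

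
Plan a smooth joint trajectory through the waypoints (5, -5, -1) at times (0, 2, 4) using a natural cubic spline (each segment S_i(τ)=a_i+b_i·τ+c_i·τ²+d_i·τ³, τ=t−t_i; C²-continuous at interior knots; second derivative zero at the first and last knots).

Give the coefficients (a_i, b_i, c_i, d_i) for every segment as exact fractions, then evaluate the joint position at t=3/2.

Δ: Δ0=-5, Δ1=2
row 1: diag=8, rhs=42; c'=1/4, d'=21/4
back: M1=21/4
M: M0=0, M1=21/4, M2=0
seg 0: a=5, c=M0/2=0, d=(M1−M0)/(6·2)=7/16, b=Δ0−h0·(2M0+M1)/6=-27/4
seg 1: a=-5, c=M1/2=21/8, d=(M2−M1)/(6·2)=-7/16, b=Δ1−h1·(2M1+M2)/6=-3/2
t_q=3/2 → seg 0, τ=3/2; S=5+-27/4·τ+0·τ²+7/16·τ³=-467/128

  seg 0: a=5 b=-27/4 c=0 d=7/16
  seg 1: a=-5 b=-3/2 c=21/8 d=-7/16
S(3/2) = -467/128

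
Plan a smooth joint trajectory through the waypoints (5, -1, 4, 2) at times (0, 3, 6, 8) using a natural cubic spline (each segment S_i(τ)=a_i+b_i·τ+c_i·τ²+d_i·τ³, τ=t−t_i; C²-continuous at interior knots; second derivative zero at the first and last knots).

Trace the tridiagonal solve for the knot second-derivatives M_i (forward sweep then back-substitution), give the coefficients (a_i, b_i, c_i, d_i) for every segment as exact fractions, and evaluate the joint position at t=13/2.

Δ: Δ0=-2, Δ1=5/3, Δ2=-1
row 1: diag=12, rhs=22; c'=1/4, d'=11/6
row 2: denom=10−3·1/4=37/4; d'=(-16−3·11/6)/(37/4)=-86/37
back: M2=-86/37
back: M1=11/6−1/4·-86/37=268/111
M: M0=0, M1=268/111, M2=-86/37, M3=0
seg 0: a=5, c=M0/2=0, d=(M1−M0)/(6·3)=134/999, b=Δ0−h0·(2M0+M1)/6=-356/111
seg 1: a=-1, c=M1/2=134/111, d=(M2−M1)/(6·3)=-263/999, b=Δ1−h1·(2M1+M2)/6=46/111
seg 2: a=4, c=M2/2=-43/37, d=(M3−M2)/(6·2)=43/222, b=Δ2−h2·(2M2+M3)/6=61/111
t_q=13/2 → seg 2, τ=1/2; S=4+61/111·τ+-43/37·τ²+43/222·τ³=2373/592

  seg 0: a=5 b=-356/111 c=0 d=134/999
  seg 1: a=-1 b=46/111 c=134/111 d=-263/999
  seg 2: a=4 b=61/111 c=-43/37 d=43/222
S(13/2) = 2373/592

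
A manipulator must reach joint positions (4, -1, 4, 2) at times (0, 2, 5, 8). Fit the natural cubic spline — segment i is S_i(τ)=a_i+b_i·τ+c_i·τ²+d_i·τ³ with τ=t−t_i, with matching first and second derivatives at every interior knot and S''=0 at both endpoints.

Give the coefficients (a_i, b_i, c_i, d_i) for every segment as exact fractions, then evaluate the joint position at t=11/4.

  seg 0: a=4 b=-261/74 c=0 d=19/74
  seg 1: a=-1 b=-33/74 c=57/37 d=-557/1998
  seg 2: a=4 b=47/37 c=-215/222 d=215/1998
S(11/4) = -2773/4736

Δ: Δ0=-5/2, Δ1=5/3, Δ2=-2/3
row 1: diag=10, rhs=25; c'=3/10, d'=5/2
row 2: denom=12−3·3/10=111/10; d'=(-14−3·5/2)/(111/10)=-215/111
back: M2=-215/111
back: M1=5/2−3/10·-215/111=114/37
M: M0=0, M1=114/37, M2=-215/111, M3=0
seg 0: a=4, c=M0/2=0, d=(M1−M0)/(6·2)=19/74, b=Δ0−h0·(2M0+M1)/6=-261/74
seg 1: a=-1, c=M1/2=57/37, d=(M2−M1)/(6·3)=-557/1998, b=Δ1−h1·(2M1+M2)/6=-33/74
seg 2: a=4, c=M2/2=-215/222, d=(M3−M2)/(6·3)=215/1998, b=Δ2−h2·(2M2+M3)/6=47/37
t_q=11/4 → seg 1, τ=3/4; S=-1+-33/74·τ+57/37·τ²+-557/1998·τ³=-2773/4736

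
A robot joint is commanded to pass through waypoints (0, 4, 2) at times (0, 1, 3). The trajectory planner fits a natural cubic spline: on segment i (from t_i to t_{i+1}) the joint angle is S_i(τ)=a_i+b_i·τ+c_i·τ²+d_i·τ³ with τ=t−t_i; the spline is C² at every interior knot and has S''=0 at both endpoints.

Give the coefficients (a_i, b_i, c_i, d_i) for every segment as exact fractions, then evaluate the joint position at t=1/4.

Δ: Δ0=4, Δ1=-1
row 1: diag=6, rhs=-30; c'=1/3, d'=-5
back: M1=-5
M: M0=0, M1=-5, M2=0
seg 0: a=0, c=M0/2=0, d=(M1−M0)/(6·1)=-5/6, b=Δ0−h0·(2M0+M1)/6=29/6
seg 1: a=4, c=M1/2=-5/2, d=(M2−M1)/(6·2)=5/12, b=Δ1−h1·(2M1+M2)/6=7/3
t_q=1/4 → seg 0, τ=1/4; S=0+29/6·τ+0·τ²+-5/6·τ³=153/128

  seg 0: a=0 b=29/6 c=0 d=-5/6
  seg 1: a=4 b=7/3 c=-5/2 d=5/12
S(1/4) = 153/128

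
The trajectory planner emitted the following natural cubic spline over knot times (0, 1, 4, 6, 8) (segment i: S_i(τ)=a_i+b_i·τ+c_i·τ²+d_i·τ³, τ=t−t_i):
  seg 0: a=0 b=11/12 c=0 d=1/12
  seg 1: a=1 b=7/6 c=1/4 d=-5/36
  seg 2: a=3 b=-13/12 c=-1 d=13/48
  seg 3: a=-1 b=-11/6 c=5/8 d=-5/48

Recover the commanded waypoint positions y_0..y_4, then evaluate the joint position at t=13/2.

y_0=0 y_1=1 y_2=3 y_3=-1 y_4=-3
S(13/2) = -227/128

y_0 = S_0(0) = a_0 = 0
y_1 = S_1(0) = a_1 = 1
y_2 = S_2(0) = a_2 = 3
y_3 = S_3(0) = a_3 = -1
y_4 = S_3(2) = -3
t_q=13/2 is in segment 3 (τ=1/2); S_3(τ)=-227/128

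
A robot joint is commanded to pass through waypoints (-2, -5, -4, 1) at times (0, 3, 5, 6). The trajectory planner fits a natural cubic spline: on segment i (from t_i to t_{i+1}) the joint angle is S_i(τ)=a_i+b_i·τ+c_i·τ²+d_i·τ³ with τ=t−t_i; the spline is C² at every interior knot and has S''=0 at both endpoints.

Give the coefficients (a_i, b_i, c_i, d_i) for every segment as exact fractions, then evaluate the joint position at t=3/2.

Δ: Δ0=-1, Δ1=1/2, Δ2=5
row 1: diag=10, rhs=9; c'=1/5, d'=9/10
row 2: denom=6−2·1/5=28/5; d'=(27−2·9/10)/(28/5)=9/2
back: M2=9/2
back: M1=9/10−1/5·9/2=0
M: M0=0, M1=0, M2=9/2, M3=0
seg 0: a=-2, c=M0/2=0, d=(M1−M0)/(6·3)=0, b=Δ0−h0·(2M0+M1)/6=-1
seg 1: a=-5, c=M1/2=0, d=(M2−M1)/(6·2)=3/8, b=Δ1−h1·(2M1+M2)/6=-1
seg 2: a=-4, c=M2/2=9/4, d=(M3−M2)/(6·1)=-3/4, b=Δ2−h2·(2M2+M3)/6=7/2
t_q=3/2 → seg 0, τ=3/2; S=-2+-1·τ+0·τ²+0·τ³=-7/2

  seg 0: a=-2 b=-1 c=0 d=0
  seg 1: a=-5 b=-1 c=0 d=3/8
  seg 2: a=-4 b=7/2 c=9/4 d=-3/4
S(3/2) = -7/2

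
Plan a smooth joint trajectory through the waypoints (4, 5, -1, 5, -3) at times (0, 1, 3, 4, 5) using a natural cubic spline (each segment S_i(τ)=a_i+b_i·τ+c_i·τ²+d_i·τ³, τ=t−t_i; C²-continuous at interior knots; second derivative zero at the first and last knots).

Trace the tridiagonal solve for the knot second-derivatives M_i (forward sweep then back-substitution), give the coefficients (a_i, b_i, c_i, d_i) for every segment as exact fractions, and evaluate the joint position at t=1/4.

Δ: Δ0=1, Δ1=-3, Δ2=6, Δ3=-8
row 1: diag=6, rhs=-24; c'=1/3, d'=-4
row 2: denom=6−2·1/3=16/3; d'=(54−2·-4)/(16/3)=93/8
row 3: denom=4−1·3/16=61/16; d'=(-84−1·93/8)/(61/16)=-1530/61
back: M3=-1530/61
back: M2=93/8−3/16·-1530/61=996/61
back: M1=-4−1/3·996/61=-576/61
M: M0=0, M1=-576/61, M2=996/61, M3=-1530/61, M4=0
seg 0: a=4, c=M0/2=0, d=(M1−M0)/(6·1)=-96/61, b=Δ0−h0·(2M0+M1)/6=157/61
seg 1: a=5, c=M1/2=-288/61, d=(M2−M1)/(6·2)=131/61, b=Δ1−h1·(2M1+M2)/6=-131/61
seg 2: a=-1, c=M2/2=498/61, d=(M3−M2)/(6·1)=-421/61, b=Δ2−h2·(2M2+M3)/6=289/61
seg 3: a=5, c=M3/2=-765/61, d=(M4−M3)/(6·1)=255/61, b=Δ3−h3·(2M3+M4)/6=22/61
t_q=1/4 → seg 0, τ=1/4; S=4+157/61·τ+0·τ²+-96/61·τ³=1127/244

  seg 0: a=4 b=157/61 c=0 d=-96/61
  seg 1: a=5 b=-131/61 c=-288/61 d=131/61
  seg 2: a=-1 b=289/61 c=498/61 d=-421/61
  seg 3: a=5 b=22/61 c=-765/61 d=255/61
S(1/4) = 1127/244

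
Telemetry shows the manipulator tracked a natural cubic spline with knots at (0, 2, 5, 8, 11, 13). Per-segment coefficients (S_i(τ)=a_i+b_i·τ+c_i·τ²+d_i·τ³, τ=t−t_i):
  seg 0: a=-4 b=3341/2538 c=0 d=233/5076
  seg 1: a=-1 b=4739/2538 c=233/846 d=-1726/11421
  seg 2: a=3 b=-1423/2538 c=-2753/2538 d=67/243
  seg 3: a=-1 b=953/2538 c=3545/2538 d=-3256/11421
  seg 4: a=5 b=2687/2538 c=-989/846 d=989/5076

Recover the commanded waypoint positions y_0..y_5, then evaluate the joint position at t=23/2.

y_0=-4 y_1=-1 y_2=3 y_3=-1 y_4=5 y_5=4
S(23/2) = 71219/13536

y_0 = S_0(0) = a_0 = -4
y_1 = S_1(0) = a_1 = -1
y_2 = S_2(0) = a_2 = 3
y_3 = S_3(0) = a_3 = -1
y_4 = S_4(0) = a_4 = 5
y_5 = S_4(2) = 4
t_q=23/2 is in segment 4 (τ=1/2); S_4(τ)=71219/13536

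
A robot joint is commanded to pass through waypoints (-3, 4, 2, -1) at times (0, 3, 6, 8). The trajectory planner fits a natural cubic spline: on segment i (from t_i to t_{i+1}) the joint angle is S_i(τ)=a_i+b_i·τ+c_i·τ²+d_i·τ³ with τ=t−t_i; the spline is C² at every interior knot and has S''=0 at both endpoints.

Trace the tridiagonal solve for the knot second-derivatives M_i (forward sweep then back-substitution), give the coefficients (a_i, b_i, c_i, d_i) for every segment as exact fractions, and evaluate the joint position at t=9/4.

Δ: Δ0=7/3, Δ1=-2/3, Δ2=-3/2
row 1: diag=12, rhs=-18; c'=1/4, d'=-3/2
row 2: denom=10−3·1/4=37/4; d'=(-5−3·-3/2)/(37/4)=-2/37
back: M2=-2/37
back: M1=-3/2−1/4·-2/37=-55/37
M: M0=0, M1=-55/37, M2=-2/37, M3=0
seg 0: a=-3, c=M0/2=0, d=(M1−M0)/(6·3)=-55/666, b=Δ0−h0·(2M0+M1)/6=683/222
seg 1: a=4, c=M1/2=-55/74, d=(M2−M1)/(6·3)=53/666, b=Δ1−h1·(2M1+M2)/6=94/111
seg 2: a=2, c=M2/2=-1/37, d=(M3−M2)/(6·2)=1/222, b=Δ2−h2·(2M2+M3)/6=-325/222
t_q=9/4 → seg 0, τ=9/4; S=-3+683/222·τ+0·τ²+-55/666·τ³=14121/4736

  seg 0: a=-3 b=683/222 c=0 d=-55/666
  seg 1: a=4 b=94/111 c=-55/74 d=53/666
  seg 2: a=2 b=-325/222 c=-1/37 d=1/222
S(9/4) = 14121/4736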